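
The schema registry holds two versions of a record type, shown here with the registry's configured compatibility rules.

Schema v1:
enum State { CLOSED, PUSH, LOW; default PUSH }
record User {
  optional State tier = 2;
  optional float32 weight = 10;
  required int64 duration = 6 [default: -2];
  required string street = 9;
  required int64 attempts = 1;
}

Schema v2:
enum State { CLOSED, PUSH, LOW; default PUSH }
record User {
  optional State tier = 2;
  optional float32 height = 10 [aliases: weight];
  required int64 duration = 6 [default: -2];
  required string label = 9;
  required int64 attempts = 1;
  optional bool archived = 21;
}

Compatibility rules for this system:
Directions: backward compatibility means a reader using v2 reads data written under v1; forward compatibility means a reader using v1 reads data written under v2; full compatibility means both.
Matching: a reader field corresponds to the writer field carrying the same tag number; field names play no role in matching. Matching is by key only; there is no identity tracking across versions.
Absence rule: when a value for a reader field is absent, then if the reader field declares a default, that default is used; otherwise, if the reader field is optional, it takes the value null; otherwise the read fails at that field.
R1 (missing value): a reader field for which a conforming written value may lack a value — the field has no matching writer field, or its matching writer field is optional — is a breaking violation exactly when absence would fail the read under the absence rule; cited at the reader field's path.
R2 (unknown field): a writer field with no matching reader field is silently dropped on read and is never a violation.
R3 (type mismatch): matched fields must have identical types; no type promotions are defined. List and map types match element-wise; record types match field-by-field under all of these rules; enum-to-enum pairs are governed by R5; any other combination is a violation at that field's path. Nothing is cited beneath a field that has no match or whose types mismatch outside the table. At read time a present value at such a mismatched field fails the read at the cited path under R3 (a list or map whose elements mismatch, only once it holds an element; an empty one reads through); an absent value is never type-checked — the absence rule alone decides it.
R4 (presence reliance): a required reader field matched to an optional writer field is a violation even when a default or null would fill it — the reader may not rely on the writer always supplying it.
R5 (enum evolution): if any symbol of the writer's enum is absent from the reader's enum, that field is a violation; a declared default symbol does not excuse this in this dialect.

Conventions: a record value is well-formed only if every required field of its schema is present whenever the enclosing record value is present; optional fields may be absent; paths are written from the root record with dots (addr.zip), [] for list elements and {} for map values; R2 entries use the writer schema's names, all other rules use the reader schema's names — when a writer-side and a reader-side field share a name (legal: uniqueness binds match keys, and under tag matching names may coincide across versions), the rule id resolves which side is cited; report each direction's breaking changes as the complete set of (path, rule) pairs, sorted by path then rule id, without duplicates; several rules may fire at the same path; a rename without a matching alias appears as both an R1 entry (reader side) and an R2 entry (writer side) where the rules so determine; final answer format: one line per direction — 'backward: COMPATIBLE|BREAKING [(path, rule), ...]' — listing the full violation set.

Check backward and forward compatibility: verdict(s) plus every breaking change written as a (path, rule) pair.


each type pair in User: writer, then reader
backward analysis of User with v2 as reader and v1 as writer:
  tier <- tier (State -> State, writer optional)
  height <- weight (float32 -> float32, writer optional)
  duration <- duration (int64 -> int64, writer required)
  label <- street (string -> string, writer required)
  attempts <- attempts (int64 -> int64, writer required)
  archived: no writer match
  => no violations; backward on User: COMPATIBLE
forward analysis of User with v1 as reader and v2 as writer:
  tier <- tier (State -> State, writer optional)
  weight <- height (float32 -> float32, writer optional)
  duration <- duration (int64 -> int64, writer required)
  street <- label (string -> string, writer required)
  attempts <- attempts (int64 -> int64, writer required)
  writer field archived has no reader counterpart
  => no violations; forward on User: COMPATIBLE

backward: COMPATIBLE []; forward: COMPATIBLE []


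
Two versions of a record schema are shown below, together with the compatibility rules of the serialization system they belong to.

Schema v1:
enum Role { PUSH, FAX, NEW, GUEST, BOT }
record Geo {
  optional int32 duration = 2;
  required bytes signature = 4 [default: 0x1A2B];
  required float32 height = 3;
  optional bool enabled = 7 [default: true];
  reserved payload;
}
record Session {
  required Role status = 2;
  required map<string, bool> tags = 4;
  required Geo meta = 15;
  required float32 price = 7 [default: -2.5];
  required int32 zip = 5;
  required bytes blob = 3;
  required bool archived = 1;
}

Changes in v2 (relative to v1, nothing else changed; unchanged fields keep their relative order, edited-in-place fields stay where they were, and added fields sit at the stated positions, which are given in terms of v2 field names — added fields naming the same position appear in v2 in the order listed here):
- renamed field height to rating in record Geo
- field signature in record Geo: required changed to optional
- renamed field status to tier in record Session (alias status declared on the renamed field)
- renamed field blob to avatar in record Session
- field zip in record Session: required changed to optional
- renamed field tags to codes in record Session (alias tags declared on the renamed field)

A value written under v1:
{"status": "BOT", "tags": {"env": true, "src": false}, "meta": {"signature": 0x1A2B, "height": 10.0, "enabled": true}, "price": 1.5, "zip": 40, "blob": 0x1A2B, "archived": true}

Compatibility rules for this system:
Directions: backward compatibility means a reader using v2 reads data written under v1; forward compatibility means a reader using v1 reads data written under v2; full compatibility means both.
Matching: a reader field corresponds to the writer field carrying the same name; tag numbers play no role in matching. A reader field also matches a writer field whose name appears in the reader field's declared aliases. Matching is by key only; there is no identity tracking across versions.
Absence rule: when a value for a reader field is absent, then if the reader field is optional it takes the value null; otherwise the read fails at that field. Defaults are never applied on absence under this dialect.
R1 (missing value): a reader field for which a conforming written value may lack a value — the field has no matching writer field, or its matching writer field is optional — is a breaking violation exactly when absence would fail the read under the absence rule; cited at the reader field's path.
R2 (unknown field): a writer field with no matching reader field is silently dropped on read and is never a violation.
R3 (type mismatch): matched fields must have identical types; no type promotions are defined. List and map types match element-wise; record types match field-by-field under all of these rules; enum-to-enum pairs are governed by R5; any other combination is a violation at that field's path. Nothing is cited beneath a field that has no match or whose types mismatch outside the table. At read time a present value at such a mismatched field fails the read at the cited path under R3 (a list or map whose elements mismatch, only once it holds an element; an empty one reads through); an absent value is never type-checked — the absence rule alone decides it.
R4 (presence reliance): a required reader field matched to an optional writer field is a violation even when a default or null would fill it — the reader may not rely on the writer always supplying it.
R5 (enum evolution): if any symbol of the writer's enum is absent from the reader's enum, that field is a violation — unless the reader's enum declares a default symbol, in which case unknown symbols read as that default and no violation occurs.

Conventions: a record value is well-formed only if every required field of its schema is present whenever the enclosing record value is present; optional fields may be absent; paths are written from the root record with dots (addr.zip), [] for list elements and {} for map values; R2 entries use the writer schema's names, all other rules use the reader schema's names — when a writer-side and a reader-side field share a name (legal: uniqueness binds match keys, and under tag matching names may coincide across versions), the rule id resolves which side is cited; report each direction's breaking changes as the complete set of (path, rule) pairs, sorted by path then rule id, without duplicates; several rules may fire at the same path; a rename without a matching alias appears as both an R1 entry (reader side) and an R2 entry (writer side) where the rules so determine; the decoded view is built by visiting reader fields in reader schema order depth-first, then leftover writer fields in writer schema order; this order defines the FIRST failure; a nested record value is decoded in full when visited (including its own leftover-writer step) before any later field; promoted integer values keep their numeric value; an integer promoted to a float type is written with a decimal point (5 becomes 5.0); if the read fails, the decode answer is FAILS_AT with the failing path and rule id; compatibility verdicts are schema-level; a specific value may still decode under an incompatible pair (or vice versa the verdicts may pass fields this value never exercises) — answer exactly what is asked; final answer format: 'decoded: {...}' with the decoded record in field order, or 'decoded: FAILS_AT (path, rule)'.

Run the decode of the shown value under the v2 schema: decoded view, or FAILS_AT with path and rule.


decoded: FAILS_AT (meta.rating, R1)

in Session below, arrows point writer -> reader
decoding the Session value with the v2 reader:
  tier := "BOT" (from writer status)
  codes := {"env": true, "src": false} (from writer tags)
  meta.duration := null (missing; optional => null)
  meta.signature := 0x1A2B
  read fails at meta.rating under R1 (no fill)
  => FAILS_AT (meta.rating, R1)
ruling out the remaining Session differences:
  field signature in record Geo: required changed to optional -> affects the rule determinations only; this particular Session value decodes identically
  renamed field status to tier in record Session (alias status declared on the renamed field) -> affects the rule determinations only; this particular Session value decodes identically
  renamed field blob to avatar in record Session -> affects the rule determinations only; this particular Session value decodes identically
  field zip in record Session: required changed to optional -> affects the rule determinations only; this particular Session value decodes identically
  renamed field tags to codes in record Session (alias tags declared on the renamed field) -> affects the rule determinations only; this particular Session value decodes identically


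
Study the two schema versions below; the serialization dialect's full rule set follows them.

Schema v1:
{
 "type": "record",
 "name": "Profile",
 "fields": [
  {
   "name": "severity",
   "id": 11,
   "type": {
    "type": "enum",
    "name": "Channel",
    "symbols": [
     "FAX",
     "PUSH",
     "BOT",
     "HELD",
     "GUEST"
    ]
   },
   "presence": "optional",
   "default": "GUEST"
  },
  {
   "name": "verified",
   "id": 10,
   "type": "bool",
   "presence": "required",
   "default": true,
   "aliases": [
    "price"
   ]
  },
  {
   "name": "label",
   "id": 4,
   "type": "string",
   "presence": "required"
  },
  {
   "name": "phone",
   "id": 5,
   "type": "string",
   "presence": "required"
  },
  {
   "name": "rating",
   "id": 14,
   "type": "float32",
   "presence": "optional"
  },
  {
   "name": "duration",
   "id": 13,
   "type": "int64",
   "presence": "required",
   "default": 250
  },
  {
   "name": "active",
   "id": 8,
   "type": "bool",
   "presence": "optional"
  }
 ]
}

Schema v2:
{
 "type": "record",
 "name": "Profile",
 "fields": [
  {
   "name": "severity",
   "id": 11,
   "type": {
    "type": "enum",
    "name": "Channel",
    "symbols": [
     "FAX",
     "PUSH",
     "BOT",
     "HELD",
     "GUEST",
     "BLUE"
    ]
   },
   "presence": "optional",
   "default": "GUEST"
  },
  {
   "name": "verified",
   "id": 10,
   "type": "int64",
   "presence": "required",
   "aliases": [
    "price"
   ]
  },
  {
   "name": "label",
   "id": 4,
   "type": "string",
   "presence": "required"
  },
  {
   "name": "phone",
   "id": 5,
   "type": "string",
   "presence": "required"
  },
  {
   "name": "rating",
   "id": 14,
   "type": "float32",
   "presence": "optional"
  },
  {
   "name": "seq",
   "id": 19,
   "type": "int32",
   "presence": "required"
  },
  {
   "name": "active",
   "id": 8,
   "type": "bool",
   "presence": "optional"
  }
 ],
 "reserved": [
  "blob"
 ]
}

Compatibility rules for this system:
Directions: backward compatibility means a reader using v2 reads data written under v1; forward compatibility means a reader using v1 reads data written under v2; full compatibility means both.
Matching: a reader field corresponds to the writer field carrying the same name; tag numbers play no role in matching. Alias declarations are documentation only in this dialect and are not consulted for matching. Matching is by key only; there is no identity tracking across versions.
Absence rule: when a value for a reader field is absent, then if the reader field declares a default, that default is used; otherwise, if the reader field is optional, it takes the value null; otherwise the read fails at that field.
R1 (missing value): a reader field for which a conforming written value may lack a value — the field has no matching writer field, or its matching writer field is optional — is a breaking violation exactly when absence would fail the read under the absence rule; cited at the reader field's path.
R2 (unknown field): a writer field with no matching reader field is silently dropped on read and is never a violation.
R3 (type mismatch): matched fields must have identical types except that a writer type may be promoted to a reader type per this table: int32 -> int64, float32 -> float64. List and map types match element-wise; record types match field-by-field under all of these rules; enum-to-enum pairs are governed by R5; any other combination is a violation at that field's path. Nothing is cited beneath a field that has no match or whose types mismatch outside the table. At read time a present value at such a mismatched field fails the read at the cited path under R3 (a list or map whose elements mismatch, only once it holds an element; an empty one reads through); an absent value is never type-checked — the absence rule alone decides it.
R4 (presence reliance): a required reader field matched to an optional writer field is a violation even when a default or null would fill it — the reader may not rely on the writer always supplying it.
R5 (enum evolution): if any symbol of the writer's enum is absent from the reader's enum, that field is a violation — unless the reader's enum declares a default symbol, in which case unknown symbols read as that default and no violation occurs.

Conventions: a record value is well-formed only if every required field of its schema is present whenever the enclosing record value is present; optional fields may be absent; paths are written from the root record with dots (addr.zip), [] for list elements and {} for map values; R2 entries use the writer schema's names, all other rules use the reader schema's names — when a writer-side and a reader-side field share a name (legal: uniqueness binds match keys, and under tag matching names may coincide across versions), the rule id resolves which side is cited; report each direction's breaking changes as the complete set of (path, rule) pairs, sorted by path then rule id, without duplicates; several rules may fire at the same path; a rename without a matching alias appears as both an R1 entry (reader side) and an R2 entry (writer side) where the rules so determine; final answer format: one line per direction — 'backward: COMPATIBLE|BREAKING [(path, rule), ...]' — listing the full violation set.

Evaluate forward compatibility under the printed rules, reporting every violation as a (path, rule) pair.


forward: BREAKING [(severity, R5), (verified, R3)]

each type pair in Profile: writer, then reader
forward on Profile — v1 reading data written by v2:
  writer optional, Channel -> Channel: reader severity maps from writer severity
  writer required, int64 -> bool: reader verified maps from writer verified
  writer required, string -> string: reader label maps from writer label
  writer required, string -> string: reader phone maps from writer phone
  writer optional, float32 -> float32: reader rating maps from writer rating
  duration: no writer-side match
  writer optional, bool -> bool: reader active maps from writer active
  writer seq: unknown to reader
  violation R5 at severity
  violation R3 at verified
  => forward verdict for Profile: BREAKING, 2 violation(s)
checking off the Profile differences that do not matter here:
  added field seq to record Profile: required int32, tag 19 (in v2 it sits immediately before active) -> matters only for Profile's backward compatibility — outside the asked direction
  removed field duration from record Profile -> triggers nothing under Profile's printed rules — same verdict


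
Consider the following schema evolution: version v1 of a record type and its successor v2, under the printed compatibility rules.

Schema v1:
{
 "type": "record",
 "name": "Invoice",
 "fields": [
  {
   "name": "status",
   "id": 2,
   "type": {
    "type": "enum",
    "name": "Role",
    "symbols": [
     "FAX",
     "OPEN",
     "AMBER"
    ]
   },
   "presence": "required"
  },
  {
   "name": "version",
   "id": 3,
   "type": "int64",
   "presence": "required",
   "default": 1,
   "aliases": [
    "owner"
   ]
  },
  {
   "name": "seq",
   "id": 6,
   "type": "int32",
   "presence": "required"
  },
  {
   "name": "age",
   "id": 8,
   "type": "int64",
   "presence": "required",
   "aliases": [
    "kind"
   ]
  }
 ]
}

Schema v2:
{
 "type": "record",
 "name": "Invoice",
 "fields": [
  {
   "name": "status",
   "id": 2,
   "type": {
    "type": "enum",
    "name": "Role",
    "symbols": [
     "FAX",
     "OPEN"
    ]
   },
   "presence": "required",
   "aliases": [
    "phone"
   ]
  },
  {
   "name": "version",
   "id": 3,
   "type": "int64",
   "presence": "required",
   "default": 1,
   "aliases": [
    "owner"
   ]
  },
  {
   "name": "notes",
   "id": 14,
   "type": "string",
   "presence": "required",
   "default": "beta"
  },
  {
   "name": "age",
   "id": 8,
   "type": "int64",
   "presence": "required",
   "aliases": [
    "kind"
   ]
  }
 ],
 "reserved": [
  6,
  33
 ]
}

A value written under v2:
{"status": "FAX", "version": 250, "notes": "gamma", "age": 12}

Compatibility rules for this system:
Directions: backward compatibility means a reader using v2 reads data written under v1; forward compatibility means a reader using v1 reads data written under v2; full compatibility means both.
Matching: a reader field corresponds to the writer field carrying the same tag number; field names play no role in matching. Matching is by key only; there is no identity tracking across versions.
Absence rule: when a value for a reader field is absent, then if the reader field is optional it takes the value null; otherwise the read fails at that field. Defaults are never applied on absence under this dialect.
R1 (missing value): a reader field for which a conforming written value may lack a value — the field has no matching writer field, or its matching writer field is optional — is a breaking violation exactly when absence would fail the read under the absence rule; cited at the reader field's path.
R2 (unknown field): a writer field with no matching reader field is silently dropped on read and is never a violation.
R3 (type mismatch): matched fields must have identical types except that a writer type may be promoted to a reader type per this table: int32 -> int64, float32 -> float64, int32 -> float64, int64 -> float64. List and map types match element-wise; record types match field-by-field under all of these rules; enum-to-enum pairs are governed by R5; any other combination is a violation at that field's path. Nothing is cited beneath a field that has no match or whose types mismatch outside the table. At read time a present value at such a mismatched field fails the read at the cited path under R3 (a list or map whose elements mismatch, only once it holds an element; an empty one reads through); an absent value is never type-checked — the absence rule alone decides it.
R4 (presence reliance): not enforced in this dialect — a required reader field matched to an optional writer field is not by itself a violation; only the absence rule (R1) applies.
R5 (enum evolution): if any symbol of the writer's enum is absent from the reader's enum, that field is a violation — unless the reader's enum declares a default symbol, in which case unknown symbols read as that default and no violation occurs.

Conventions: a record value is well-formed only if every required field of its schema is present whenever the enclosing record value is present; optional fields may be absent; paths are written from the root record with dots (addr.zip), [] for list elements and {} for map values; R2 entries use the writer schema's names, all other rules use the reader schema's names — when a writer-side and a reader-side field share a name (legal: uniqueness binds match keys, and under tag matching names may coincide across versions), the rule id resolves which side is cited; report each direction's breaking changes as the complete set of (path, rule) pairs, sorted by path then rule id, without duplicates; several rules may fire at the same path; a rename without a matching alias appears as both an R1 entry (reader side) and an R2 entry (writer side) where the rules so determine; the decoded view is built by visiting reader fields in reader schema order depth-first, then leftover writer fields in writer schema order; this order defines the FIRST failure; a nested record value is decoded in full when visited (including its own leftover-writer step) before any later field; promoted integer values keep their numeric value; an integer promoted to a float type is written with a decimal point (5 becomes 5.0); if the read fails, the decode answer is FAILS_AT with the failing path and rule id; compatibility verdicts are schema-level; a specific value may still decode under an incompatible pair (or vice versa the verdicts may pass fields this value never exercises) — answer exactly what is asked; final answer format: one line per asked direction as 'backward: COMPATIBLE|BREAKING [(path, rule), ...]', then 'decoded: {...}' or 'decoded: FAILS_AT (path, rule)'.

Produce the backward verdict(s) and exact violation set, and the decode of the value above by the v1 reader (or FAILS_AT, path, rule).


backward: BREAKING [(notes, R1), (status, R5)]; decoded: FAILS_AT (seq, R1)

each type pair in Invoice: writer, then reader
backward pass over Invoice, reader schema v2, writer schema v1:
  status: Role -> Role, writer required; from status
  version: int64 -> int64, writer required; from version
  notes: no writer-side match
  age: int64 -> int64, writer required; from age
  writer seq: unknown to reader
  rule R1 violated at notes
  rule R5 violated at status
  => backward: BREAKING (2)
migrating the Invoice value to v1:
  status := "FAX"
  version := 250
  read fails at seq under R1 (no fill)
  => FAILS_AT (seq, R1)


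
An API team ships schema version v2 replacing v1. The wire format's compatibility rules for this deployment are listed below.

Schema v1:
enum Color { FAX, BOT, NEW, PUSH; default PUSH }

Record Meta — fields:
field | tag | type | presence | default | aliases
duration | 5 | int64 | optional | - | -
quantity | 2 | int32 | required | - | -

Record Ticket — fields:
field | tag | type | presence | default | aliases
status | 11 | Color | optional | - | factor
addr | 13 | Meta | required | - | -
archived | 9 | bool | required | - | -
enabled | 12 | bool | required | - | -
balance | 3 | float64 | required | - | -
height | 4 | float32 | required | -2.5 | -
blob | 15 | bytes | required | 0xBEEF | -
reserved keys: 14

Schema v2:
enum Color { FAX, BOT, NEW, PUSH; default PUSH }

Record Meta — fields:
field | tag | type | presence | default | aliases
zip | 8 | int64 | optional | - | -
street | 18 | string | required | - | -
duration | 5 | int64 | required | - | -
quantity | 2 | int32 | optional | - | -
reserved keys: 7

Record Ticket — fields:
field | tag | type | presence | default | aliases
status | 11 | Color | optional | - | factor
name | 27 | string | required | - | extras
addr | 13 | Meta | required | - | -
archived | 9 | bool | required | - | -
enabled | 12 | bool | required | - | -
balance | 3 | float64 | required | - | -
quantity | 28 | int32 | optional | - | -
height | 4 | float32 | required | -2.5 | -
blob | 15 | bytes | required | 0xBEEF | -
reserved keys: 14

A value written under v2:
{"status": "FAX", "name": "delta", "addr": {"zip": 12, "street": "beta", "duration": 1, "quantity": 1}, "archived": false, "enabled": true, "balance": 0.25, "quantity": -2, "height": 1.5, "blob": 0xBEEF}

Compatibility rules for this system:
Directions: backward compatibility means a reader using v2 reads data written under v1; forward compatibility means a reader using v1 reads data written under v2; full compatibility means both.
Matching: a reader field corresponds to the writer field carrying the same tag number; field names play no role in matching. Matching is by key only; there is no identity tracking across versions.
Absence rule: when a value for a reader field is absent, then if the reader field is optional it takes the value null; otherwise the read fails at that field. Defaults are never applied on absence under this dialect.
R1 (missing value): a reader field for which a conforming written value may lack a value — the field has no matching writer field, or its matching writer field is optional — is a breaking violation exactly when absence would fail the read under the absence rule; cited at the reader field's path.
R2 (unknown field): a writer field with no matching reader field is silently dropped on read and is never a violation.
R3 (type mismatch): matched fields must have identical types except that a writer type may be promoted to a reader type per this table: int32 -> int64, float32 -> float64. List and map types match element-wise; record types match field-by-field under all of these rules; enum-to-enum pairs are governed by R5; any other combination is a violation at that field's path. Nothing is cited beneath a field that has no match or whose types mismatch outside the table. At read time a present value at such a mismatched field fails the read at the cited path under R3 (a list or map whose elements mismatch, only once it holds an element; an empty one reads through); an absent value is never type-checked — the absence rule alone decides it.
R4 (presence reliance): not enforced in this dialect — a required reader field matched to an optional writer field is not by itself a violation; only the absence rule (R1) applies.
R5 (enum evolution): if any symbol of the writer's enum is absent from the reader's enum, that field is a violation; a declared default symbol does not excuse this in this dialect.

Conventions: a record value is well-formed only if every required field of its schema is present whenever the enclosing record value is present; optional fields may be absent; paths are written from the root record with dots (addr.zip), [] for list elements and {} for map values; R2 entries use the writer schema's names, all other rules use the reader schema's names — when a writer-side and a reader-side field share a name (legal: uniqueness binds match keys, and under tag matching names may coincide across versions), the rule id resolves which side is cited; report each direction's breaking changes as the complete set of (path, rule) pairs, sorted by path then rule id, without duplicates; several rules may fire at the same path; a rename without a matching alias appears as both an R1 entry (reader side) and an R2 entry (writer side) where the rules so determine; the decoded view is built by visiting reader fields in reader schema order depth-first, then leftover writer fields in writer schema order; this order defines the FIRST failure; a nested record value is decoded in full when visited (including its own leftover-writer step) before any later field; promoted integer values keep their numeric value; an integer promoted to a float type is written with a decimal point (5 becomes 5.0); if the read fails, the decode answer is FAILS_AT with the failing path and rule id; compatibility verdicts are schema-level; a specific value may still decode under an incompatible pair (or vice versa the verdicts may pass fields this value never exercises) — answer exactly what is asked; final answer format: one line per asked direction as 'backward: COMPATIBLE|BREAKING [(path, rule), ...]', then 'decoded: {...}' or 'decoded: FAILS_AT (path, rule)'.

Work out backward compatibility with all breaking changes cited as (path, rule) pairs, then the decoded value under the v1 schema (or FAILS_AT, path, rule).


backward: BREAKING [(addr.duration, R1), (addr.street, R1), (name, R1)]; decoded: {"status": "FAX", "addr": {"duration": 1, "quantity": 1}, "archived": false, "enabled": true, "balance": 0.25, "height": 1.5, "blob": 0xBEEF}

arrows below run writer -> reader for Ticket
backward pass over Ticket, reader schema v2, writer schema v1:
  status: Color -> Color, writer optional; from status
  name has no writer counterpart
  addr: Meta -> Meta, writer required; from addr
  archived: bool -> bool, writer required; from archived
  enabled: bool -> bool, writer required; from enabled
  balance: float64 -> float64, writer required; from balance
  quantity has no writer counterpart
  height: float32 -> float32, writer required; from height
  blob: bytes -> bytes, writer required; from blob
  addr.zip has no writer counterpart
  addr.street has no writer counterpart
  addr.duration: int64 -> int64, writer optional; from addr.duration
  addr.quantity: int32 -> int32, writer required; from addr.quantity
  breaking: (addr.duration, R1)
  breaking: (addr.street, R1)
  breaking: (name, R1)
  backward on Ticket therefore BREAKING (3)
migrating the Ticket value to v1:
  status := "FAX"
  addr.duration := 1
  addr.quantity := 1
  writer addr.zip: unmatched, discarded
  writer addr.street: unmatched, discarded
  archived := false
  enabled := true
  balance := 0.25
  height := 1.5
  blob := 0xBEEF
  writer name: unmatched, discarded
  writer quantity: unmatched, discarded
  => decoded: {"status": "FAX", "addr": {"duration": 1, "quantity": 1}, "archived": false, "enabled": true, "balance": 0.25, "height": 1.5, "blob": 0xBEEF}
diffs on Ticket not affecting the asked answer:
  field quantity in record Meta: required changed to optional -> affects forward compatibility only, which is not asked
  added field zip to record Meta: optional int64, tag 8 (in v2 it sits immediately before duration) -> inert for the asked Ticket verdict: nothing fires
  added field quantity to record Ticket: optional int32, tag 28 (in v2 it sits immediately before height) -> inert for the asked Ticket verdict: nothing fires


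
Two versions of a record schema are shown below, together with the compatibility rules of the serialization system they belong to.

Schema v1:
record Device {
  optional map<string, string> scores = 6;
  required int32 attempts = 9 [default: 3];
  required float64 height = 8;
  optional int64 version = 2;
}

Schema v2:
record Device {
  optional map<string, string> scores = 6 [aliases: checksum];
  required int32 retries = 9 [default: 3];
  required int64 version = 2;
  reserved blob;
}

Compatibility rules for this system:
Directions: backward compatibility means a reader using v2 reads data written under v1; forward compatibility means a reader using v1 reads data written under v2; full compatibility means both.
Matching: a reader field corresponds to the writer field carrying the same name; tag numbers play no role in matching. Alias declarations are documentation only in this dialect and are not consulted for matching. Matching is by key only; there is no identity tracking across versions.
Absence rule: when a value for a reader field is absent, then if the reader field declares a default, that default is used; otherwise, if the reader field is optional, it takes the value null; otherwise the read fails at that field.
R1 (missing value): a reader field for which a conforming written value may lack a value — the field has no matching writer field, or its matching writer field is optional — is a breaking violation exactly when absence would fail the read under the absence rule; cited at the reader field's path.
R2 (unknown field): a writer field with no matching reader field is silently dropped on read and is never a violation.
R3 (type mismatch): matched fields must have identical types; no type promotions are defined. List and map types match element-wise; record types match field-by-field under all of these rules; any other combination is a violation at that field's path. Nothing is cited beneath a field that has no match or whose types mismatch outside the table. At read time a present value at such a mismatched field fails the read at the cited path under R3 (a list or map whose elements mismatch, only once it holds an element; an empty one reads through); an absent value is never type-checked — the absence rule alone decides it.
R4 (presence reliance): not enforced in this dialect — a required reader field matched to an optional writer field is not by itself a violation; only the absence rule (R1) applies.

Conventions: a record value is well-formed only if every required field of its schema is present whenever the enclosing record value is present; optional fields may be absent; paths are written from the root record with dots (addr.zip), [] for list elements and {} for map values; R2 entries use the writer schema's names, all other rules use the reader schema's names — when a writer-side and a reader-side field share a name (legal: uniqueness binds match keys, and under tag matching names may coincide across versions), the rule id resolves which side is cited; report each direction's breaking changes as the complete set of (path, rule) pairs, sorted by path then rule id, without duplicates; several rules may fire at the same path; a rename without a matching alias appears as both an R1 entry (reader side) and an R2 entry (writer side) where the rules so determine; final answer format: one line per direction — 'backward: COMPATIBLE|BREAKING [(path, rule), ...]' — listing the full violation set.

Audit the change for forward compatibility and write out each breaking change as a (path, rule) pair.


arrows below run writer -> reader for Device
forward analysis of Device with v1 as reader and v2 as writer:
  map<string, string> -> map<string, string>, writer optional: scores aligns to scores
  attempts: no writer-side match
  height: no writer-side match
  int64 -> int64, writer required: version aligns to version
  retries (writer side), unknown to reader
  violation R1 at height
  => forward verdict for Device: BREAKING, 1 violation(s)
ruling out the remaining Device differences:
  renamed field attempts to retries in record Device -> no rule fires on it in Device's dialect; the asked verdict holds
  field version in record Device: optional changed to required -> matters only for Device's backward compatibility — outside the asked direction

forward: BREAKING [(height, R1)]


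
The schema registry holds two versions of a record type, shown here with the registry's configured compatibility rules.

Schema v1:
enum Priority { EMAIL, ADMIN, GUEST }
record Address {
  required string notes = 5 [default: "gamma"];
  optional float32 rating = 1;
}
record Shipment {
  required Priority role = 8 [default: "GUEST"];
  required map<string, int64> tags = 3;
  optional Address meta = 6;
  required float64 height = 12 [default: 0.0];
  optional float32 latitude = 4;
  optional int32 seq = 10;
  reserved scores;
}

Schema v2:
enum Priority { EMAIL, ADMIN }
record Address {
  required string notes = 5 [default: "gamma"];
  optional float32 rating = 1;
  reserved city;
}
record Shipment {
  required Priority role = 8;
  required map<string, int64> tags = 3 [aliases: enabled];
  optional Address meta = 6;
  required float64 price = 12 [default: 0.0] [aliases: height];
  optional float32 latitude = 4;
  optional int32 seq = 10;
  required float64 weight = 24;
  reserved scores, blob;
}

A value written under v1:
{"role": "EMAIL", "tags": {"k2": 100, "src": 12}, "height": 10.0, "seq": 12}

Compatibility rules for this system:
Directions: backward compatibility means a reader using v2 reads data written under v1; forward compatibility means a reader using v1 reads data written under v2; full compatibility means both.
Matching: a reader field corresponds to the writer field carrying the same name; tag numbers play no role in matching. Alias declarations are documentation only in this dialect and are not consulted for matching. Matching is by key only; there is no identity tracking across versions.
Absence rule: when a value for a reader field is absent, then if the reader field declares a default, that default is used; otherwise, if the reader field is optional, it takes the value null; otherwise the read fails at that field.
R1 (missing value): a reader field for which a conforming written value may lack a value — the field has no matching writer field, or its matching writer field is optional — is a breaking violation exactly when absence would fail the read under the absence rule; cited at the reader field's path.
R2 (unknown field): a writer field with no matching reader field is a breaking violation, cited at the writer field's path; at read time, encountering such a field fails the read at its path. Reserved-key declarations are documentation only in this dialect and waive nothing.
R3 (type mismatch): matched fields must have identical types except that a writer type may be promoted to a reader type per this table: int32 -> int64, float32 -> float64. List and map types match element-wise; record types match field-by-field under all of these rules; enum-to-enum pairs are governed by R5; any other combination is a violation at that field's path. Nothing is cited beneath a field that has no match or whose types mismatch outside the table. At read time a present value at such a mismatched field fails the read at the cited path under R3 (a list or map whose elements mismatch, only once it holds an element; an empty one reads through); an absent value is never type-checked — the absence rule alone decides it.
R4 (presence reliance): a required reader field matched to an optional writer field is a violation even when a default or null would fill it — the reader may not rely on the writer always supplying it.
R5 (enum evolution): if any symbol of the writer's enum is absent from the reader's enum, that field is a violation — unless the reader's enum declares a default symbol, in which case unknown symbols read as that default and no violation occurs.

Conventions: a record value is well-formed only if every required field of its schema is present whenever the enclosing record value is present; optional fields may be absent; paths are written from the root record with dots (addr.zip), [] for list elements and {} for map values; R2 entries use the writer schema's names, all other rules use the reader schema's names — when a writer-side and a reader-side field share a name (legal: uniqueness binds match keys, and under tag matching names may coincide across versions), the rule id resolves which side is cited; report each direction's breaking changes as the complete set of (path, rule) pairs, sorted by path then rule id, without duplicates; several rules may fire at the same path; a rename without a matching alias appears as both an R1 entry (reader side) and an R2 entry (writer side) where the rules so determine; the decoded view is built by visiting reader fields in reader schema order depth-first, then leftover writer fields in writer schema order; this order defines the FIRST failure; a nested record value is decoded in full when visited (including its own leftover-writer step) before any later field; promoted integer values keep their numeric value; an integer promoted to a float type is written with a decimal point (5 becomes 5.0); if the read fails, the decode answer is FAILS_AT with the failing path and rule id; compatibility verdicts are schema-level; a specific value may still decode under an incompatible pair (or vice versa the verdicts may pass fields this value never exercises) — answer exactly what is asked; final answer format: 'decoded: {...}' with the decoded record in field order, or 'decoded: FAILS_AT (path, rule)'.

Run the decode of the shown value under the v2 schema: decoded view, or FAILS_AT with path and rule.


in Shipment below, arrows point writer -> reader
decode walk for Shipment under reader schema v2:
  role := "EMAIL"
  tags := {"k2": 100, "src": 12}
  meta := null (not supplied -> null)
  price := 0.0 (no value, default fills)
  latitude := null (not supplied -> null)
  seq := 12
  read fails at weight under R1 (no fill)
  => FAILS_AT (weight, R1)
the other Shipment changes do not affect what is asked:
  enum Priority (field role in record Shipment): symbol GUEST removed (the field default referencing it is cleared) -> shifts the Shipment verdicts, not this decode
  renamed field height to price in record Shipment (alias height declared on the renamed field) -> shifts the Shipment verdicts, not this decode

decoded: FAILS_AT (weight, R1)
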